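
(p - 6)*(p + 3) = p^2 - 3*p - 18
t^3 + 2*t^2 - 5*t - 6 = (t - 2)*(t + 1)*(t + 3)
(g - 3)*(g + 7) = g^2 + 4*g - 21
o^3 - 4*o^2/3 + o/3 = o*(o - 1)*(o - 1/3)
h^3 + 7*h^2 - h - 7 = (h - 1)*(h + 1)*(h + 7)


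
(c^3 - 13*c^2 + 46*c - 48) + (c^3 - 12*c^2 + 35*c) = 2*c^3 - 25*c^2 + 81*c - 48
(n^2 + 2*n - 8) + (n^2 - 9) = 2*n^2 + 2*n - 17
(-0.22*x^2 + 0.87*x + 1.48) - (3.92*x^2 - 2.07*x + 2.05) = -4.14*x^2 + 2.94*x - 0.57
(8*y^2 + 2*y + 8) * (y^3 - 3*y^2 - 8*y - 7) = 8*y^5 - 22*y^4 - 62*y^3 - 96*y^2 - 78*y - 56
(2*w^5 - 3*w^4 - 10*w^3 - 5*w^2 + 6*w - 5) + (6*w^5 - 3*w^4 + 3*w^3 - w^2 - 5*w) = 8*w^5 - 6*w^4 - 7*w^3 - 6*w^2 + w - 5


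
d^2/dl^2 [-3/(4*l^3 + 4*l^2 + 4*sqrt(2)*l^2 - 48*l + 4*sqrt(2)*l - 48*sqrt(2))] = 3*((3*l + 1 + sqrt(2))*(l^3 + l^2 + sqrt(2)*l^2 - 12*l + sqrt(2)*l - 12*sqrt(2)) - (3*l^2 + 2*l + 2*sqrt(2)*l - 12 + sqrt(2))^2)/(2*(l^3 + l^2 + sqrt(2)*l^2 - 12*l + sqrt(2)*l - 12*sqrt(2))^3)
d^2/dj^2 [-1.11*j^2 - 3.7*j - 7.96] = -2.22000000000000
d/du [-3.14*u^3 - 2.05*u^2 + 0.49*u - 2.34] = -9.42*u^2 - 4.1*u + 0.49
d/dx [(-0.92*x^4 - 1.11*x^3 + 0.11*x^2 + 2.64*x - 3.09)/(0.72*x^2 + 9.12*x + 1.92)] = (-1.3248*x^5 - 25.9704*x^4 - 27.312*x^3 - 7.2912*x^2 + 4.872*x + 33.2496)/(0.5184*x^4 + 13.1328*x^3 + 85.9392*x^2 + 35.0208*x + 3.6864)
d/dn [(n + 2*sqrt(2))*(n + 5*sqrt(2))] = 2*n + 7*sqrt(2)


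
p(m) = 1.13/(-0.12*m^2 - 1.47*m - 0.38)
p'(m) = 1.13*(0.24*m + 1.47)/(-0.12*m^2 - 1.47*m - 0.38)^2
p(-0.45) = 4.39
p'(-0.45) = 23.27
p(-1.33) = 0.83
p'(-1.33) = 0.70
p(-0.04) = -3.52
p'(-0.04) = 15.98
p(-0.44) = 4.64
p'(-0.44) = 25.99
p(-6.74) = 0.28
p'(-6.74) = -0.01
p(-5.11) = 0.28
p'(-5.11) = 0.02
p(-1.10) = 1.03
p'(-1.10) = 1.14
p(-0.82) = 1.52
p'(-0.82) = 2.59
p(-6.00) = 0.27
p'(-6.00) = 0.00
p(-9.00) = 0.36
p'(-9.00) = -0.08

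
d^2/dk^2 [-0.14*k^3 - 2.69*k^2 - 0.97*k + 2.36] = -0.84*k - 5.38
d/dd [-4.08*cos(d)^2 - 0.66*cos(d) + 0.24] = (8.16*cos(d) + 0.66)*sin(d)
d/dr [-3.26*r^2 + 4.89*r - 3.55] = 4.89 - 6.52*r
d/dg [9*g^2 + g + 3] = 18*g + 1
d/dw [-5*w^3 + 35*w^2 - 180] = 5*w*(14 - 3*w)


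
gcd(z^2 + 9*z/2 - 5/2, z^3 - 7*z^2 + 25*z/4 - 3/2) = z - 1/2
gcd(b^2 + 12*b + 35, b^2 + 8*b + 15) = b + 5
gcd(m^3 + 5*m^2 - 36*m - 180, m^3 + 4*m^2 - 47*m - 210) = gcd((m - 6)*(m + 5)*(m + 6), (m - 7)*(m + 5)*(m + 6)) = m^2 + 11*m + 30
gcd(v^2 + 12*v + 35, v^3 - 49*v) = v + 7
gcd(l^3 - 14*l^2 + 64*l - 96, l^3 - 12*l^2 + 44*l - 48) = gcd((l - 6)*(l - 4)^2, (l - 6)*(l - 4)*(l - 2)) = l^2 - 10*l + 24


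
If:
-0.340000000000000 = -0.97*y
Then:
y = 0.35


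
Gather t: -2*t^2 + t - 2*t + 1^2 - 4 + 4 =-2*t^2 - t + 1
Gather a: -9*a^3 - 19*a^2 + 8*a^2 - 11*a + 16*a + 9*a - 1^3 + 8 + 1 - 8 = -9*a^3 - 11*a^2 + 14*a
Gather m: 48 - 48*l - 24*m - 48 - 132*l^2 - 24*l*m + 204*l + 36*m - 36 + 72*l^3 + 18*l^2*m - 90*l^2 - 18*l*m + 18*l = 72*l^3 - 222*l^2 + 174*l + m*(18*l^2 - 42*l + 12) - 36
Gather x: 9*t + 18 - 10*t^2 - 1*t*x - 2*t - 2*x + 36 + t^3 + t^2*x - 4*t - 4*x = t^3 - 10*t^2 + 3*t + x*(t^2 - t - 6) + 54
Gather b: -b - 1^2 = -b - 1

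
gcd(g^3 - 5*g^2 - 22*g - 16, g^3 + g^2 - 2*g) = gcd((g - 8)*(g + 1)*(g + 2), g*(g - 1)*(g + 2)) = g + 2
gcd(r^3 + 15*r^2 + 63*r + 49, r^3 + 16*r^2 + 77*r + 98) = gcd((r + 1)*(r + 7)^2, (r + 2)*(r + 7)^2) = r^2 + 14*r + 49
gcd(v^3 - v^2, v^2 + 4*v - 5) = v - 1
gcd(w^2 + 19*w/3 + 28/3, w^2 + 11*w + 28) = w + 4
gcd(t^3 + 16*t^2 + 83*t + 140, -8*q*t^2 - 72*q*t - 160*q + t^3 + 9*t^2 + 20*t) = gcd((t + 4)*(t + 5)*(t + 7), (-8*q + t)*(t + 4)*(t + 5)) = t^2 + 9*t + 20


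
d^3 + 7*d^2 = d^2*(d + 7)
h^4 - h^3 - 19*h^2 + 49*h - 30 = (h - 3)*(h - 2)*(h - 1)*(h + 5)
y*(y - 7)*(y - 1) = y^3 - 8*y^2 + 7*y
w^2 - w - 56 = (w - 8)*(w + 7)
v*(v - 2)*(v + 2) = v^3 - 4*v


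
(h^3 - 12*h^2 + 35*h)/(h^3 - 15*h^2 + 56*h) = (h - 5)/(h - 8)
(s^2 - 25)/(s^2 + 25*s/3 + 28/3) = 3*(s^2 - 25)/(3*s^2 + 25*s + 28)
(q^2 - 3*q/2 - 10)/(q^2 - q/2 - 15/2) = (q - 4)/(q - 3)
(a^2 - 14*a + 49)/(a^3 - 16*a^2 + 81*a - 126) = (a - 7)/(a^2 - 9*a + 18)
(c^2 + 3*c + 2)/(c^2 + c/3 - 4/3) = 3*(c^2 + 3*c + 2)/(3*c^2 + c - 4)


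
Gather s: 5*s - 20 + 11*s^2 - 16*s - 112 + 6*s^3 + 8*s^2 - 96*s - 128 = 6*s^3 + 19*s^2 - 107*s - 260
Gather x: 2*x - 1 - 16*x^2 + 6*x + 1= -16*x^2 + 8*x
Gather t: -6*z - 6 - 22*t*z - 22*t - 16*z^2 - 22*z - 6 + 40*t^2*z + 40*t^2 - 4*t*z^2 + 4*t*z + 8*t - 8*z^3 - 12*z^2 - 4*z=t^2*(40*z + 40) + t*(-4*z^2 - 18*z - 14) - 8*z^3 - 28*z^2 - 32*z - 12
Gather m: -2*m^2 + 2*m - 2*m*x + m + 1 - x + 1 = -2*m^2 + m*(3 - 2*x) - x + 2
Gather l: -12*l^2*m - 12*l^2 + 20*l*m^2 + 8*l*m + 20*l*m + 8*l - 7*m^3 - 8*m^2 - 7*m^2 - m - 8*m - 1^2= l^2*(-12*m - 12) + l*(20*m^2 + 28*m + 8) - 7*m^3 - 15*m^2 - 9*m - 1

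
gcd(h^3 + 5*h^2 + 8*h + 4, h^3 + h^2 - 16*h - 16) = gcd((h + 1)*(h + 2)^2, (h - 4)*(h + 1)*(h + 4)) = h + 1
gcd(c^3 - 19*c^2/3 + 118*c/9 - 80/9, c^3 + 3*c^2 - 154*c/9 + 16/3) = c - 8/3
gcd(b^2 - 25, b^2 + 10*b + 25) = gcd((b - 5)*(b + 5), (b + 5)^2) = b + 5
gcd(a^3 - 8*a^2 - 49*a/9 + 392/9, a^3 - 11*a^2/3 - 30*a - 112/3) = a^2 - 17*a/3 - 56/3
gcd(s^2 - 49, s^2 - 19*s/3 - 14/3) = s - 7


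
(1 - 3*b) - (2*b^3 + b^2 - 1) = -2*b^3 - b^2 - 3*b + 2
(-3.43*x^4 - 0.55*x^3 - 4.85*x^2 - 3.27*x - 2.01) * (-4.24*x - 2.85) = 14.5432*x^5 + 12.1075*x^4 + 22.1315*x^3 + 27.6873*x^2 + 17.8419*x + 5.7285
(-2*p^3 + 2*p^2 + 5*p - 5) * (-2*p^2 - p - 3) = 4*p^5 - 2*p^4 - 6*p^3 - p^2 - 10*p + 15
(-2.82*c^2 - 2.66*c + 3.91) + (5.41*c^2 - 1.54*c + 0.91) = 2.59*c^2 - 4.2*c + 4.82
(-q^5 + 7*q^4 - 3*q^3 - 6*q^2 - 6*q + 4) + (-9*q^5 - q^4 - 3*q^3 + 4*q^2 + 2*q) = -10*q^5 + 6*q^4 - 6*q^3 - 2*q^2 - 4*q + 4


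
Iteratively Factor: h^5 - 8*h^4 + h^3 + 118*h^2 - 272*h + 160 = (h - 5)*(h^4 - 3*h^3 - 14*h^2 + 48*h - 32) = (h - 5)*(h + 4)*(h^3 - 7*h^2 + 14*h - 8) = (h - 5)*(h - 1)*(h + 4)*(h^2 - 6*h + 8) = (h - 5)*(h - 2)*(h - 1)*(h + 4)*(h - 4)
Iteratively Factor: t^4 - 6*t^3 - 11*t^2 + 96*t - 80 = (t - 5)*(t^3 - t^2 - 16*t + 16) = (t - 5)*(t - 1)*(t^2 - 16) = (t - 5)*(t - 1)*(t + 4)*(t - 4)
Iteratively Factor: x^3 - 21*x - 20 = (x + 1)*(x^2 - x - 20) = (x - 5)*(x + 1)*(x + 4)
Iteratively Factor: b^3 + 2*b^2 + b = (b)*(b^2 + 2*b + 1) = b*(b + 1)*(b + 1)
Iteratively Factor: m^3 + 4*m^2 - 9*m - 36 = (m + 3)*(m^2 + m - 12) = (m - 3)*(m + 3)*(m + 4)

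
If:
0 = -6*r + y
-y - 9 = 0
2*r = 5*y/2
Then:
No Solution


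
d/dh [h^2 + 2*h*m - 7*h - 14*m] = 2*h + 2*m - 7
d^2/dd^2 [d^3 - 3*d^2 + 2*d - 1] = 6*d - 6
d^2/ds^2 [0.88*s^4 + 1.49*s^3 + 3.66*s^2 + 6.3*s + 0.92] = 10.56*s^2 + 8.94*s + 7.32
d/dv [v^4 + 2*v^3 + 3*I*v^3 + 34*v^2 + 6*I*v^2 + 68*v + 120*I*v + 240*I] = 4*v^3 + v^2*(6 + 9*I) + v*(68 + 12*I) + 68 + 120*I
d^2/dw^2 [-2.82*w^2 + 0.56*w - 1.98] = -5.64000000000000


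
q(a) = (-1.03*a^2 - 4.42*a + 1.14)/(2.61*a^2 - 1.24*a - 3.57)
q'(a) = (1.24 - 5.22*a)*(-1.03*a^2 - 4.42*a + 1.14)/(2.61*a^2 - 1.24*a - 3.57)^2 + (-2.06*a - 4.42)/(2.61*a^2 - 1.24*a - 3.57)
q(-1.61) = 1.08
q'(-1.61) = 1.79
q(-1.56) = 1.17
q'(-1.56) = 2.08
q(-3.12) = 0.19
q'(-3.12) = 0.21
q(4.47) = -0.91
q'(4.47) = 0.15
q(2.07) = -2.46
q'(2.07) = 2.94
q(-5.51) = -0.07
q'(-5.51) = 0.06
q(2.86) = -1.40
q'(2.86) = 0.62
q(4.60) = -0.89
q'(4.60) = 0.14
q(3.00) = -1.32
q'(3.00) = 0.52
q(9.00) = -0.62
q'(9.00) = 0.03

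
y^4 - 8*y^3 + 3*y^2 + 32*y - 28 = (y - 7)*(y - 2)*(y - 1)*(y + 2)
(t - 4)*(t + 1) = t^2 - 3*t - 4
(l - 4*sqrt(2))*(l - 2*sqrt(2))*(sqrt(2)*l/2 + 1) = sqrt(2)*l^3/2 - 5*l^2 + 2*sqrt(2)*l + 16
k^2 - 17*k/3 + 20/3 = (k - 4)*(k - 5/3)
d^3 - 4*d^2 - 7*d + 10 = (d - 5)*(d - 1)*(d + 2)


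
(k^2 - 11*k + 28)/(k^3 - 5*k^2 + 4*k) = (k - 7)/(k*(k - 1))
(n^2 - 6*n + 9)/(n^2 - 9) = (n - 3)/(n + 3)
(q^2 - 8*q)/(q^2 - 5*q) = (q - 8)/(q - 5)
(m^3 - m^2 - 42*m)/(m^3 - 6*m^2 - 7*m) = (m + 6)/(m + 1)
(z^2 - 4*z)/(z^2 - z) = (z - 4)/(z - 1)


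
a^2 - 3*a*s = a*(a - 3*s)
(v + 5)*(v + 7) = v^2 + 12*v + 35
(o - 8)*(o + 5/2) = o^2 - 11*o/2 - 20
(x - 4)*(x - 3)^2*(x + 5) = x^4 - 5*x^3 - 17*x^2 + 129*x - 180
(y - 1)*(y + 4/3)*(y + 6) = y^3 + 19*y^2/3 + 2*y/3 - 8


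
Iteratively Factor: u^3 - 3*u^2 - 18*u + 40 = (u - 2)*(u^2 - u - 20) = (u - 5)*(u - 2)*(u + 4)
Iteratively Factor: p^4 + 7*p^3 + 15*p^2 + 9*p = (p + 3)*(p^3 + 4*p^2 + 3*p) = (p + 1)*(p + 3)*(p^2 + 3*p) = p*(p + 1)*(p + 3)*(p + 3)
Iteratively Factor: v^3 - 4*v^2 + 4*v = (v - 2)*(v^2 - 2*v) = (v - 2)^2*(v)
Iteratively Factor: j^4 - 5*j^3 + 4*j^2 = (j - 1)*(j^3 - 4*j^2) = j*(j - 1)*(j^2 - 4*j) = j^2*(j - 1)*(j - 4)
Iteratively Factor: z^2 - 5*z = (z)*(z - 5)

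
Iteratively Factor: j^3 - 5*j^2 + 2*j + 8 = (j + 1)*(j^2 - 6*j + 8) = (j - 4)*(j + 1)*(j - 2)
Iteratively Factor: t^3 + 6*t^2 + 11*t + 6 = (t + 2)*(t^2 + 4*t + 3) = (t + 1)*(t + 2)*(t + 3)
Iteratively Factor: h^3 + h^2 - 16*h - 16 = (h - 4)*(h^2 + 5*h + 4) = (h - 4)*(h + 4)*(h + 1)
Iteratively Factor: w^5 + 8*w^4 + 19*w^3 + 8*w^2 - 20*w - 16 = (w + 4)*(w^4 + 4*w^3 + 3*w^2 - 4*w - 4) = (w + 2)*(w + 4)*(w^3 + 2*w^2 - w - 2) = (w + 2)^2*(w + 4)*(w^2 - 1) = (w - 1)*(w + 2)^2*(w + 4)*(w + 1)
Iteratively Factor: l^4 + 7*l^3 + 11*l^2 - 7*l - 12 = (l + 1)*(l^3 + 6*l^2 + 5*l - 12) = (l + 1)*(l + 3)*(l^2 + 3*l - 4) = (l + 1)*(l + 3)*(l + 4)*(l - 1)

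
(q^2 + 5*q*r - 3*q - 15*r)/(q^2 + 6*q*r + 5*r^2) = (q - 3)/(q + r)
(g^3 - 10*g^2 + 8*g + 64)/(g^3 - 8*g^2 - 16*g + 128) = (g + 2)/(g + 4)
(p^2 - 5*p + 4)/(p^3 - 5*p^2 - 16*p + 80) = (p - 1)/(p^2 - p - 20)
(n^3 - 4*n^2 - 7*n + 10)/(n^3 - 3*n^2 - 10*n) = (n - 1)/n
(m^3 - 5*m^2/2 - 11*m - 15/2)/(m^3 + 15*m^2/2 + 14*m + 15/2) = (m - 5)/(m + 5)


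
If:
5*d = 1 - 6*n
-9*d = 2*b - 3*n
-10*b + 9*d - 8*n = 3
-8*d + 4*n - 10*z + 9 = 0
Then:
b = -126/439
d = 41/439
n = 39/439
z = 3779/4390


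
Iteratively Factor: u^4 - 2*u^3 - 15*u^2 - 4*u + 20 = (u + 2)*(u^3 - 4*u^2 - 7*u + 10) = (u - 1)*(u + 2)*(u^2 - 3*u - 10) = (u - 1)*(u + 2)^2*(u - 5)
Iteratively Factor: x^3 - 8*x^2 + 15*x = (x)*(x^2 - 8*x + 15) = x*(x - 5)*(x - 3)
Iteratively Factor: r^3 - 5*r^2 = (r)*(r^2 - 5*r) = r*(r - 5)*(r)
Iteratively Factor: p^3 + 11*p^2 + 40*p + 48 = (p + 4)*(p^2 + 7*p + 12) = (p + 3)*(p + 4)*(p + 4)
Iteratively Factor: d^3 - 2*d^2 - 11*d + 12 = (d - 4)*(d^2 + 2*d - 3) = (d - 4)*(d + 3)*(d - 1)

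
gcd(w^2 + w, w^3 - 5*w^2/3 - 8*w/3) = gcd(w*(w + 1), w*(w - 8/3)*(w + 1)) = w^2 + w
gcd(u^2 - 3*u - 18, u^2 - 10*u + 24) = u - 6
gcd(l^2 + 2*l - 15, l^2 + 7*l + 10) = l + 5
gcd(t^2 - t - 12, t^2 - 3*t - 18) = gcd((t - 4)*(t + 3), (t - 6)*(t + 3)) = t + 3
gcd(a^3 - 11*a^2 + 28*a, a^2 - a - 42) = a - 7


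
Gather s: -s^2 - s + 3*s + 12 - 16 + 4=-s^2 + 2*s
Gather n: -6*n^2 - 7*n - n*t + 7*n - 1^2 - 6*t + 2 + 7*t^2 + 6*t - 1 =-6*n^2 - n*t + 7*t^2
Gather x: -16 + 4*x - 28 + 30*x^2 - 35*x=30*x^2 - 31*x - 44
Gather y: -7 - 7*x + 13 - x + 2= 8 - 8*x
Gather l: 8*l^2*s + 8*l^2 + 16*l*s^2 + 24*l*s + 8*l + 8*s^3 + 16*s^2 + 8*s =l^2*(8*s + 8) + l*(16*s^2 + 24*s + 8) + 8*s^3 + 16*s^2 + 8*s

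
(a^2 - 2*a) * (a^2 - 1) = a^4 - 2*a^3 - a^2 + 2*a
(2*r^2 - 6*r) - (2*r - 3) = 2*r^2 - 8*r + 3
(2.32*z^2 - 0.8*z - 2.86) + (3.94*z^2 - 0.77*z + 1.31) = 6.26*z^2 - 1.57*z - 1.55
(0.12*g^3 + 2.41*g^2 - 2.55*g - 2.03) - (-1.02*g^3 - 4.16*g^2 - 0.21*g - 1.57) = 1.14*g^3 + 6.57*g^2 - 2.34*g - 0.46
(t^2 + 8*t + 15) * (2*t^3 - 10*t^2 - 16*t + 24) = 2*t^5 + 6*t^4 - 66*t^3 - 254*t^2 - 48*t + 360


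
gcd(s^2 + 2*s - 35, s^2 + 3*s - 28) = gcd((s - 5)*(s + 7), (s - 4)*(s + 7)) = s + 7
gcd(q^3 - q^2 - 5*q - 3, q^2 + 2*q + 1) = q^2 + 2*q + 1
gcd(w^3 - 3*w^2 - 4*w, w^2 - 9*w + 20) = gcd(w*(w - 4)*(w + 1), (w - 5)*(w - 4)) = w - 4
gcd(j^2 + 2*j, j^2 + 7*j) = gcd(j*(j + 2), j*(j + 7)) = j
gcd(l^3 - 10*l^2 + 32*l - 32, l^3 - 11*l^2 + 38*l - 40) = l^2 - 6*l + 8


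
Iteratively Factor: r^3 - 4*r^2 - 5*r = (r - 5)*(r^2 + r) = r*(r - 5)*(r + 1)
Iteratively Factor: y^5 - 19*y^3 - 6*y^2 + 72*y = (y + 3)*(y^4 - 3*y^3 - 10*y^2 + 24*y) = (y - 2)*(y + 3)*(y^3 - y^2 - 12*y) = y*(y - 2)*(y + 3)*(y^2 - y - 12) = y*(y - 4)*(y - 2)*(y + 3)*(y + 3)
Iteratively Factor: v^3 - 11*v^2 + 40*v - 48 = (v - 4)*(v^2 - 7*v + 12) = (v - 4)*(v - 3)*(v - 4)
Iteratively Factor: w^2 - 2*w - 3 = (w + 1)*(w - 3)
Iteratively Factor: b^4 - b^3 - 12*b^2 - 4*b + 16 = (b - 4)*(b^3 + 3*b^2 - 4) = (b - 4)*(b + 2)*(b^2 + b - 2) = (b - 4)*(b + 2)^2*(b - 1)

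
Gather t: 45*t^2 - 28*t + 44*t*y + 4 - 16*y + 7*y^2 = 45*t^2 + t*(44*y - 28) + 7*y^2 - 16*y + 4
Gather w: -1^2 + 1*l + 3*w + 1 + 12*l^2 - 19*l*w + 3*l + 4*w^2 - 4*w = 12*l^2 + 4*l + 4*w^2 + w*(-19*l - 1)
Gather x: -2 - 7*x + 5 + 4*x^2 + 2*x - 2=4*x^2 - 5*x + 1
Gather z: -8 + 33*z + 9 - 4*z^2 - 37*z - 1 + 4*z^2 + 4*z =0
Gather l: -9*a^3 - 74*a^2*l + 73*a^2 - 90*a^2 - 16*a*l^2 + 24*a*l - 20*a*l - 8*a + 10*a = -9*a^3 - 17*a^2 - 16*a*l^2 + 2*a + l*(-74*a^2 + 4*a)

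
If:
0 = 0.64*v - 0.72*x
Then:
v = 1.125*x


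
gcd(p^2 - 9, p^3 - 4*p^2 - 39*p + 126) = p - 3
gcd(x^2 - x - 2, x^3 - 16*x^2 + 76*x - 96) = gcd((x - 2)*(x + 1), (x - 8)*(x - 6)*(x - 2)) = x - 2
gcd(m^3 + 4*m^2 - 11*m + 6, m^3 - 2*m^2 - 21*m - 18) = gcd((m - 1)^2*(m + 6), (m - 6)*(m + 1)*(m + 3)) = 1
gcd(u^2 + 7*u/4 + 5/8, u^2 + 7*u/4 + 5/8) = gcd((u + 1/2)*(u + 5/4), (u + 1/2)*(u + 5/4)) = u^2 + 7*u/4 + 5/8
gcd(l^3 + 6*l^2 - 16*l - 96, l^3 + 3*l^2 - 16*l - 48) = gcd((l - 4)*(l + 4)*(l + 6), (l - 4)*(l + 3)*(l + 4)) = l^2 - 16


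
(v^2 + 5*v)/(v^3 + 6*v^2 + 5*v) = 1/(v + 1)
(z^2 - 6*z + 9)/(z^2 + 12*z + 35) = (z^2 - 6*z + 9)/(z^2 + 12*z + 35)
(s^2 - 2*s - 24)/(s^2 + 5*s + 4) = (s - 6)/(s + 1)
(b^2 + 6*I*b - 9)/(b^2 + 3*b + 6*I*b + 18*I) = (b^2 + 6*I*b - 9)/(b^2 + b*(3 + 6*I) + 18*I)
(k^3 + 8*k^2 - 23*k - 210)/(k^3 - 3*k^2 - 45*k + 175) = (k + 6)/(k - 5)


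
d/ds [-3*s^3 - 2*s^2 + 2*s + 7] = -9*s^2 - 4*s + 2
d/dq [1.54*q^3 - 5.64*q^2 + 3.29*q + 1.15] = 4.62*q^2 - 11.28*q + 3.29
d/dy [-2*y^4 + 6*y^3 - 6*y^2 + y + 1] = -8*y^3 + 18*y^2 - 12*y + 1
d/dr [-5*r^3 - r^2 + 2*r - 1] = -15*r^2 - 2*r + 2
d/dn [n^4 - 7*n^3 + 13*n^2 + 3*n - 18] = 4*n^3 - 21*n^2 + 26*n + 3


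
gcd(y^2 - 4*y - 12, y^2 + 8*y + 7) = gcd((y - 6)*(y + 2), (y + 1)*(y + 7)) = 1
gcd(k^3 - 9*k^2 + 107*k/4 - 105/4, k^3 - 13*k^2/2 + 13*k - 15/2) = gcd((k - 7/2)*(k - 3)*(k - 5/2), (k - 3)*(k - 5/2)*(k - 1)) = k^2 - 11*k/2 + 15/2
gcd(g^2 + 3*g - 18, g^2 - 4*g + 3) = g - 3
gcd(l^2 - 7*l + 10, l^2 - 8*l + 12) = l - 2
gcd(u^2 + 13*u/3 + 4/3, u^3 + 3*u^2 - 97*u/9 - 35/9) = u + 1/3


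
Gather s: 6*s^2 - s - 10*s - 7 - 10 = 6*s^2 - 11*s - 17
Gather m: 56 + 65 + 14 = 135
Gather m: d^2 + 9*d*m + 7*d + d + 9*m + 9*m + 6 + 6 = d^2 + 8*d + m*(9*d + 18) + 12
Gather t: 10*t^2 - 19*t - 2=10*t^2 - 19*t - 2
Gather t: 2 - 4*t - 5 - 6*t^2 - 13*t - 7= -6*t^2 - 17*t - 10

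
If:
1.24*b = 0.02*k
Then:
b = 0.0161290322580645*k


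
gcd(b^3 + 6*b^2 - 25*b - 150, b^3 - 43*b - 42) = b + 6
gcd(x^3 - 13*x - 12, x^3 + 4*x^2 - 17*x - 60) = x^2 - x - 12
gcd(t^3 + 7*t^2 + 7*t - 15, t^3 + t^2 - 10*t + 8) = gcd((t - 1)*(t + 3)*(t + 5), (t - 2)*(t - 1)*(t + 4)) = t - 1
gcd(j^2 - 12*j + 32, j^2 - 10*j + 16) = j - 8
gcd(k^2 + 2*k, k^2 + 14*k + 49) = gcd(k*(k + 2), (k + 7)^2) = 1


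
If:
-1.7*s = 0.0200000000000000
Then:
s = -0.01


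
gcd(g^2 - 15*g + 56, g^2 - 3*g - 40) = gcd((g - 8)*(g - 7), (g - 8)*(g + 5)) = g - 8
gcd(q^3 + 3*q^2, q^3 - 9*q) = q^2 + 3*q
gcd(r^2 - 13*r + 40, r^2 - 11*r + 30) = r - 5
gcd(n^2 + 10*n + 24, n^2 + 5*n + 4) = n + 4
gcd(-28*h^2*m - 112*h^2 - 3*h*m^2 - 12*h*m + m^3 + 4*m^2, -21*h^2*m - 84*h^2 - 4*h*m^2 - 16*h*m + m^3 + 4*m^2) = 7*h*m + 28*h - m^2 - 4*m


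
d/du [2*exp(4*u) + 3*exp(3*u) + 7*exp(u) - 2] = (8*exp(3*u) + 9*exp(2*u) + 7)*exp(u)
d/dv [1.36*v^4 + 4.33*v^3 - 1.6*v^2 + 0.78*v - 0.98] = 5.44*v^3 + 12.99*v^2 - 3.2*v + 0.78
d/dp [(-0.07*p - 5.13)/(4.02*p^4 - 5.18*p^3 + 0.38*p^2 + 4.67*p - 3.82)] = (0.8442*p^4 + 81.7652*p^3 - 79.6936*p^2 + 3.8988*p + 24.2245)/(16.1604*p^8 - 41.6472*p^7 + 29.8876*p^6 + 33.61*p^5 - 78.9496*p^4 + 43.1244*p^3 + 18.9057*p^2 - 35.6788*p + 14.5924)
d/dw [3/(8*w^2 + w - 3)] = 3*(-16*w - 1)/(8*w^2 + w - 3)^2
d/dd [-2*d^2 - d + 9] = -4*d - 1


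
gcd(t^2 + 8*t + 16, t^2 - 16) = t + 4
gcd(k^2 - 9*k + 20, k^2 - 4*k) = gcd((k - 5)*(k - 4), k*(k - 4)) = k - 4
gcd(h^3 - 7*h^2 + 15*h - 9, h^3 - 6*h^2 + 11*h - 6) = h^2 - 4*h + 3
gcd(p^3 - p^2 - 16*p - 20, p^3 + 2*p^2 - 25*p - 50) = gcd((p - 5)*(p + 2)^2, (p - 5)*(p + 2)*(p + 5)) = p^2 - 3*p - 10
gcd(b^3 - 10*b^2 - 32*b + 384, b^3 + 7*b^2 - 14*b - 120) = b + 6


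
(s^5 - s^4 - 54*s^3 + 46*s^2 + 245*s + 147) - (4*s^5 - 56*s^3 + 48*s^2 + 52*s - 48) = -3*s^5 - s^4 + 2*s^3 - 2*s^2 + 193*s + 195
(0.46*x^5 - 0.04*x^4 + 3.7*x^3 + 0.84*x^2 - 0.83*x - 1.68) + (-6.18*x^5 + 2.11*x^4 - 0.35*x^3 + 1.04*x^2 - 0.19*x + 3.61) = -5.72*x^5 + 2.07*x^4 + 3.35*x^3 + 1.88*x^2 - 1.02*x + 1.93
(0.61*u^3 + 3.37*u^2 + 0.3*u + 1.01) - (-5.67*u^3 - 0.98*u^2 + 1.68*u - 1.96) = 6.28*u^3 + 4.35*u^2 - 1.38*u + 2.97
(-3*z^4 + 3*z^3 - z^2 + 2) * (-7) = 21*z^4 - 21*z^3 + 7*z^2 - 14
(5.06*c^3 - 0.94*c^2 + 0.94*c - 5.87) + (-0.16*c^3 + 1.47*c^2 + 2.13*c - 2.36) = 4.9*c^3 + 0.53*c^2 + 3.07*c - 8.23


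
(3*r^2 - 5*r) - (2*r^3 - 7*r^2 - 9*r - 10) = -2*r^3 + 10*r^2 + 4*r + 10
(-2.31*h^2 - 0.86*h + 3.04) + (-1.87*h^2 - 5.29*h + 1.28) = -4.18*h^2 - 6.15*h + 4.32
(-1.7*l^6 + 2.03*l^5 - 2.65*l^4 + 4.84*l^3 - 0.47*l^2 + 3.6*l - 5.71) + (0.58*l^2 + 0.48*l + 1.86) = -1.7*l^6 + 2.03*l^5 - 2.65*l^4 + 4.84*l^3 + 0.11*l^2 + 4.08*l - 3.85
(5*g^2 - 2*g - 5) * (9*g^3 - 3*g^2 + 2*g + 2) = 45*g^5 - 33*g^4 - 29*g^3 + 21*g^2 - 14*g - 10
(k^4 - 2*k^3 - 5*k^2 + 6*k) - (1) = k^4 - 2*k^3 - 5*k^2 + 6*k - 1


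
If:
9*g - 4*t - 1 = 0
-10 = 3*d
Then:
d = -10/3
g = 4*t/9 + 1/9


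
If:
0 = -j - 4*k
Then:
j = -4*k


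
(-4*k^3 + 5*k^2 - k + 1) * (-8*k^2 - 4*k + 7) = 32*k^5 - 24*k^4 - 40*k^3 + 31*k^2 - 11*k + 7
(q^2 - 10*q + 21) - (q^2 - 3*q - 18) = 39 - 7*q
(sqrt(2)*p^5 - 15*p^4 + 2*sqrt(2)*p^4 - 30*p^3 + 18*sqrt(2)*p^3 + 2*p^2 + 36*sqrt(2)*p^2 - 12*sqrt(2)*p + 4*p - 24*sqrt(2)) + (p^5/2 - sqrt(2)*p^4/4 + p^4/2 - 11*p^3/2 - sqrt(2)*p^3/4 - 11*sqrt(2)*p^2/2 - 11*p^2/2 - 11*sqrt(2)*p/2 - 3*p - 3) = p^5/2 + sqrt(2)*p^5 - 29*p^4/2 + 7*sqrt(2)*p^4/4 - 71*p^3/2 + 71*sqrt(2)*p^3/4 - 7*p^2/2 + 61*sqrt(2)*p^2/2 - 35*sqrt(2)*p/2 + p - 24*sqrt(2) - 3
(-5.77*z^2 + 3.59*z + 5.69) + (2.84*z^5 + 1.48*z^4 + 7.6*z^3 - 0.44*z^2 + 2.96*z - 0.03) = 2.84*z^5 + 1.48*z^4 + 7.6*z^3 - 6.21*z^2 + 6.55*z + 5.66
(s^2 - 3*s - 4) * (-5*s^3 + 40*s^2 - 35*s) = -5*s^5 + 55*s^4 - 135*s^3 - 55*s^2 + 140*s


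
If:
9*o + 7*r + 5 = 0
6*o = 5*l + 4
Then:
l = -14*r/15 - 22/15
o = -7*r/9 - 5/9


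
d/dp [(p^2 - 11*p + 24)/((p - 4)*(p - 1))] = 2*(3*p^2 - 20*p + 38)/(p^4 - 10*p^3 + 33*p^2 - 40*p + 16)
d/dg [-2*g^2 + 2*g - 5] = 2 - 4*g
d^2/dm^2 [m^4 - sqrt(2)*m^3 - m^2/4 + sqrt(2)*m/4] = 12*m^2 - 6*sqrt(2)*m - 1/2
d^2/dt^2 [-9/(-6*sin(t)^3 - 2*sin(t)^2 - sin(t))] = 9*(-324*sin(t)^3 - 132*sin(t)^2 + 404*sin(t) + 186 + 59/sin(t) + 12/sin(t)^2 + 2/sin(t)^3)/(6*sin(t)^2 + 2*sin(t) + 1)^3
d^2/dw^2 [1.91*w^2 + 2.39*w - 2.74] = 3.82000000000000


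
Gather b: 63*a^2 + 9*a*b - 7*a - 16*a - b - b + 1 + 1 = 63*a^2 - 23*a + b*(9*a - 2) + 2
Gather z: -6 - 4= -10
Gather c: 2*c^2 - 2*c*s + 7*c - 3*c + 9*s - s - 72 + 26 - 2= 2*c^2 + c*(4 - 2*s) + 8*s - 48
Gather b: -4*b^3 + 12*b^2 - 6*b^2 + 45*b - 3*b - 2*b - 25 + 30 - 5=-4*b^3 + 6*b^2 + 40*b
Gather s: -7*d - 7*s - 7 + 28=-7*d - 7*s + 21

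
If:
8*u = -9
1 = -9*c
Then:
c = -1/9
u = -9/8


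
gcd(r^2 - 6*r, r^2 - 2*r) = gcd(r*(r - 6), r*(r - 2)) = r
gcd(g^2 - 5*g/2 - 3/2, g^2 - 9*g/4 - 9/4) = g - 3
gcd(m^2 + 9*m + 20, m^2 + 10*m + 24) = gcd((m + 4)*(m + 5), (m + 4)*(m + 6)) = m + 4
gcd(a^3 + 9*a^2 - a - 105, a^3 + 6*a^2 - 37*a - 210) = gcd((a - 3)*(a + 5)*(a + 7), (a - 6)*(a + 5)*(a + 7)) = a^2 + 12*a + 35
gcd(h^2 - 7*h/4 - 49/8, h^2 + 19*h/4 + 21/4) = h + 7/4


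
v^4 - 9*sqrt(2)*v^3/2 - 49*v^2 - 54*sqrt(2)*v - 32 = (v - 8*sqrt(2))*(v + 2*sqrt(2))*(sqrt(2)*v/2 + 1)*(sqrt(2)*v + 1)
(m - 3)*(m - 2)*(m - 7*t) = m^3 - 7*m^2*t - 5*m^2 + 35*m*t + 6*m - 42*t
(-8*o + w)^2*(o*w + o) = 64*o^3*w + 64*o^3 - 16*o^2*w^2 - 16*o^2*w + o*w^3 + o*w^2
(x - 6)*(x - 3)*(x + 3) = x^3 - 6*x^2 - 9*x + 54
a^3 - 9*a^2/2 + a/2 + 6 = (a - 4)*(a - 3/2)*(a + 1)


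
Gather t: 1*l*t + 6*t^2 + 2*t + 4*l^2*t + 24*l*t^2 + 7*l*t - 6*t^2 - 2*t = 24*l*t^2 + t*(4*l^2 + 8*l)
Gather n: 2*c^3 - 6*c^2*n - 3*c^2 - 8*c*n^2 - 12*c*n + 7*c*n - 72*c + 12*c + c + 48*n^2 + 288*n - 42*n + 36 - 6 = 2*c^3 - 3*c^2 - 59*c + n^2*(48 - 8*c) + n*(-6*c^2 - 5*c + 246) + 30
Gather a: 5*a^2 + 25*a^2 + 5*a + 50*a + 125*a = 30*a^2 + 180*a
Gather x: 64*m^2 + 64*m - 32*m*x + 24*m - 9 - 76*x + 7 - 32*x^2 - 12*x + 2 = 64*m^2 + 88*m - 32*x^2 + x*(-32*m - 88)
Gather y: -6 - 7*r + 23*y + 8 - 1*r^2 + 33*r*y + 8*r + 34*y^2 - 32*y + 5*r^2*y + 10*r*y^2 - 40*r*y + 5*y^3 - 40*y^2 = -r^2 + r + 5*y^3 + y^2*(10*r - 6) + y*(5*r^2 - 7*r - 9) + 2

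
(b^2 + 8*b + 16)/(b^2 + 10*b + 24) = (b + 4)/(b + 6)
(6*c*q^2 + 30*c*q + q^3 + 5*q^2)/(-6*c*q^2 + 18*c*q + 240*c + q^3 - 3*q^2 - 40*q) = q*(6*c + q)/(-6*c*q + 48*c + q^2 - 8*q)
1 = 1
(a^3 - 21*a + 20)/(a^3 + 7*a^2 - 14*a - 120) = (a - 1)/(a + 6)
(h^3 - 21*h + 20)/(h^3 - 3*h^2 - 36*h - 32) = (-h^3 + 21*h - 20)/(-h^3 + 3*h^2 + 36*h + 32)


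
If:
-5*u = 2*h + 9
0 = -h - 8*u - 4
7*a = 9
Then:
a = 9/7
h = -52/11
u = 1/11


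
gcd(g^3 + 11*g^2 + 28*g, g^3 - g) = g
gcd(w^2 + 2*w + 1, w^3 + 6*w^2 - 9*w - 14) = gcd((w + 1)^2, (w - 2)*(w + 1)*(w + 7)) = w + 1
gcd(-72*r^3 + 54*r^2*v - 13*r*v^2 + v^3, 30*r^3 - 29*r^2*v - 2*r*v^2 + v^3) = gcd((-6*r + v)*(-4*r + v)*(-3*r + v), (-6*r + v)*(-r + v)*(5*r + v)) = 6*r - v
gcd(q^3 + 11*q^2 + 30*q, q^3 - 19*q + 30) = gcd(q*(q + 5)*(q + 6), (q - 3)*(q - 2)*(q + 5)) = q + 5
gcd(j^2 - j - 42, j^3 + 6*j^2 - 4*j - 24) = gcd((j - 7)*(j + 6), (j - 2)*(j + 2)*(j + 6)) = j + 6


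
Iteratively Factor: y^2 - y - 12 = (y - 4)*(y + 3)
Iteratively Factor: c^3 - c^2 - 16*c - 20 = (c + 2)*(c^2 - 3*c - 10) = (c + 2)^2*(c - 5)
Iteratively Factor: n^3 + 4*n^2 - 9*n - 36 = (n - 3)*(n^2 + 7*n + 12) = (n - 3)*(n + 3)*(n + 4)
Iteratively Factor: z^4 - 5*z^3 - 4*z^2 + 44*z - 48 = (z + 3)*(z^3 - 8*z^2 + 20*z - 16) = (z - 2)*(z + 3)*(z^2 - 6*z + 8) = (z - 4)*(z - 2)*(z + 3)*(z - 2)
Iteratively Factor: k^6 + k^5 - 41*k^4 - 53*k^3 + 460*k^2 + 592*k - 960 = (k - 5)*(k^5 + 6*k^4 - 11*k^3 - 108*k^2 - 80*k + 192) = (k - 5)*(k + 4)*(k^4 + 2*k^3 - 19*k^2 - 32*k + 48) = (k - 5)*(k + 4)^2*(k^3 - 2*k^2 - 11*k + 12) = (k - 5)*(k + 3)*(k + 4)^2*(k^2 - 5*k + 4) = (k - 5)*(k - 1)*(k + 3)*(k + 4)^2*(k - 4)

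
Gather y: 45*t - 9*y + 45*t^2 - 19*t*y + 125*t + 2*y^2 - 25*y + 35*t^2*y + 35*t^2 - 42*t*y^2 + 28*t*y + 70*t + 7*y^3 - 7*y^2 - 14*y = 80*t^2 + 240*t + 7*y^3 + y^2*(-42*t - 5) + y*(35*t^2 + 9*t - 48)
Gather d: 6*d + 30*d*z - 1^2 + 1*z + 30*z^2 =d*(30*z + 6) + 30*z^2 + z - 1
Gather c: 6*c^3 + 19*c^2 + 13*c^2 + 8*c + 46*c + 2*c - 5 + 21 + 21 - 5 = 6*c^3 + 32*c^2 + 56*c + 32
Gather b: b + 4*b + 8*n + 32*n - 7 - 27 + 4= 5*b + 40*n - 30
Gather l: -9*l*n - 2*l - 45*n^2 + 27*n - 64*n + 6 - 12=l*(-9*n - 2) - 45*n^2 - 37*n - 6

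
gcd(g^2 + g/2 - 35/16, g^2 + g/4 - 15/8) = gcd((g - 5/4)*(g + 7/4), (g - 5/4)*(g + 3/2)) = g - 5/4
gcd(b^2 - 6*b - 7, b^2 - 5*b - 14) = b - 7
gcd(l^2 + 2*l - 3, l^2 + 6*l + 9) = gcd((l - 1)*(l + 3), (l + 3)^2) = l + 3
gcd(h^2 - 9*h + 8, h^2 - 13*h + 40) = h - 8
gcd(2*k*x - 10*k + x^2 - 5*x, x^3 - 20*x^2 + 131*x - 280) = x - 5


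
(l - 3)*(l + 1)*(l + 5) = l^3 + 3*l^2 - 13*l - 15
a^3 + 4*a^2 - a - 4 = (a - 1)*(a + 1)*(a + 4)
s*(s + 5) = s^2 + 5*s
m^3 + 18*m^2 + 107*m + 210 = (m + 5)*(m + 6)*(m + 7)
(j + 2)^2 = j^2 + 4*j + 4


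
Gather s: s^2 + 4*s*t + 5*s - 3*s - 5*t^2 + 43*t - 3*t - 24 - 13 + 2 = s^2 + s*(4*t + 2) - 5*t^2 + 40*t - 35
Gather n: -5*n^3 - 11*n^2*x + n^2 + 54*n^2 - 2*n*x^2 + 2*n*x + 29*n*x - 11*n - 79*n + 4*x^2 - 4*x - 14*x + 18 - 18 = -5*n^3 + n^2*(55 - 11*x) + n*(-2*x^2 + 31*x - 90) + 4*x^2 - 18*x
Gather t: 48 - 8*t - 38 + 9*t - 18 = t - 8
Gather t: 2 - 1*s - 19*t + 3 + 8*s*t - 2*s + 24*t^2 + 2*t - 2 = -3*s + 24*t^2 + t*(8*s - 17) + 3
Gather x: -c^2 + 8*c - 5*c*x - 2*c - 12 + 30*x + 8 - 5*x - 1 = -c^2 + 6*c + x*(25 - 5*c) - 5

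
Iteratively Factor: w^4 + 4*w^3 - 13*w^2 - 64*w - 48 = (w + 1)*(w^3 + 3*w^2 - 16*w - 48) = (w - 4)*(w + 1)*(w^2 + 7*w + 12) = (w - 4)*(w + 1)*(w + 3)*(w + 4)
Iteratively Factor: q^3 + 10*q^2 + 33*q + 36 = (q + 3)*(q^2 + 7*q + 12) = (q + 3)^2*(q + 4)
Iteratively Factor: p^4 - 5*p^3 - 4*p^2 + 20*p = (p + 2)*(p^3 - 7*p^2 + 10*p) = (p - 5)*(p + 2)*(p^2 - 2*p) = p*(p - 5)*(p + 2)*(p - 2)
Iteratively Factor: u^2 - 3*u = (u)*(u - 3)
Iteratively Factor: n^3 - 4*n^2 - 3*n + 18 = (n - 3)*(n^2 - n - 6) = (n - 3)*(n + 2)*(n - 3)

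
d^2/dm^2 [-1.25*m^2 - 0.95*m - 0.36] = -2.50000000000000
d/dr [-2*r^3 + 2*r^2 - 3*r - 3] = -6*r^2 + 4*r - 3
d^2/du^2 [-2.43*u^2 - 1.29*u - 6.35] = -4.86000000000000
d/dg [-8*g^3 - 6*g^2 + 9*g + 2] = -24*g^2 - 12*g + 9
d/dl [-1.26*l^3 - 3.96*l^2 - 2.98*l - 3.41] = -3.78*l^2 - 7.92*l - 2.98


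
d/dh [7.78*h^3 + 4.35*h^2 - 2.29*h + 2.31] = 23.34*h^2 + 8.7*h - 2.29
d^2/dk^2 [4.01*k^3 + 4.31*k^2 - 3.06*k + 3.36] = 24.06*k + 8.62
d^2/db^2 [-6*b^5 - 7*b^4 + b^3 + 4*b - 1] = 6*b*(-20*b^2 - 14*b + 1)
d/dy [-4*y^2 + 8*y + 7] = 8 - 8*y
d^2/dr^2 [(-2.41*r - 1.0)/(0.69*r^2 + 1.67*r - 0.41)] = (-(1.38*r + 1.67)*(2.41*r + 1.0)*(2.76*r + 3.34) + (9.9774*r + 9.4294)*(0.69*r^2 + 1.67*r - 0.41))/(0.69*r^2 + 1.67*r - 0.41)^3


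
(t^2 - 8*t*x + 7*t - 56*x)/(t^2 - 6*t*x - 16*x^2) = (t + 7)/(t + 2*x)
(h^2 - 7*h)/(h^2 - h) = (h - 7)/(h - 1)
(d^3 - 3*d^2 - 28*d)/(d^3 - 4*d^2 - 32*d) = (d - 7)/(d - 8)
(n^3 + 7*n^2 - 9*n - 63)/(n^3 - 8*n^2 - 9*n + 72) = (n + 7)/(n - 8)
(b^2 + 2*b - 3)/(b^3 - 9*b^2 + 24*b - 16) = (b + 3)/(b^2 - 8*b + 16)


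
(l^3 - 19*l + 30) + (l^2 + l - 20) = l^3 + l^2 - 18*l + 10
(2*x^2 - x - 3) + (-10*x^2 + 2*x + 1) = -8*x^2 + x - 2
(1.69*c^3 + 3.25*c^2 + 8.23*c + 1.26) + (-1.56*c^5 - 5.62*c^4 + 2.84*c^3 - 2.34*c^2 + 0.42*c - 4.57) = -1.56*c^5 - 5.62*c^4 + 4.53*c^3 + 0.91*c^2 + 8.65*c - 3.31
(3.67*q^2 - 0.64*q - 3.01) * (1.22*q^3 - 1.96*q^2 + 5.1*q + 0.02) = 4.4774*q^5 - 7.974*q^4 + 16.2992*q^3 + 2.709*q^2 - 15.3638*q - 0.0602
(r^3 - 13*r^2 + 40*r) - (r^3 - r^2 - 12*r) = -12*r^2 + 52*r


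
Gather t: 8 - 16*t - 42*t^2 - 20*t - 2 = -42*t^2 - 36*t + 6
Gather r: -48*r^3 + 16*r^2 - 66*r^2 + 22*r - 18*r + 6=-48*r^3 - 50*r^2 + 4*r + 6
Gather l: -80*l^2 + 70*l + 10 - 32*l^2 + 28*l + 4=-112*l^2 + 98*l + 14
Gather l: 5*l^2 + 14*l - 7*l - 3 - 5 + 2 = 5*l^2 + 7*l - 6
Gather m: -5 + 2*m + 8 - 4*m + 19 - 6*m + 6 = 28 - 8*m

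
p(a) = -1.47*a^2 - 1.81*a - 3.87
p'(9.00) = -28.27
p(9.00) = -139.23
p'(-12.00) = 33.47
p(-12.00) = -193.83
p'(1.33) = -5.72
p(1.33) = -8.88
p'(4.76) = -15.80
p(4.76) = -45.79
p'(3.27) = -11.42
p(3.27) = -25.51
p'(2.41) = -8.90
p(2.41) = -16.77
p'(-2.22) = 4.72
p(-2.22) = -7.10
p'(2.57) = -9.37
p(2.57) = -18.23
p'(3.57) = -12.31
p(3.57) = -29.07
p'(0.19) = -2.37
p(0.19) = -4.27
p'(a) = -2.94*a - 1.81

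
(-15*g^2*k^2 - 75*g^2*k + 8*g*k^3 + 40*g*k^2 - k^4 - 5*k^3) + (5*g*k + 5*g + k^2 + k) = -15*g^2*k^2 - 75*g^2*k + 8*g*k^3 + 40*g*k^2 + 5*g*k + 5*g - k^4 - 5*k^3 + k^2 + k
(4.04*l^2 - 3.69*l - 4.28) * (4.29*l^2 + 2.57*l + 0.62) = 17.3316*l^4 - 5.4473*l^3 - 25.3397*l^2 - 13.2874*l - 2.6536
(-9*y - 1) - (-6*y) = -3*y - 1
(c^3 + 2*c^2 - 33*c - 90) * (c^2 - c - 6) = c^5 + c^4 - 41*c^3 - 69*c^2 + 288*c + 540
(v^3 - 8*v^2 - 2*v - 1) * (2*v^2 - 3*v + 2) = 2*v^5 - 19*v^4 + 22*v^3 - 12*v^2 - v - 2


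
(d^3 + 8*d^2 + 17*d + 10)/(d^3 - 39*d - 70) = (d + 1)/(d - 7)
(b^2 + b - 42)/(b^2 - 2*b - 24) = (b + 7)/(b + 4)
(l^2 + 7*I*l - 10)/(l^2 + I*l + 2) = (l + 5*I)/(l - I)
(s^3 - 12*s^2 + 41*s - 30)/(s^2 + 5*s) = (s^3 - 12*s^2 + 41*s - 30)/(s*(s + 5))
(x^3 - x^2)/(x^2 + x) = x*(x - 1)/(x + 1)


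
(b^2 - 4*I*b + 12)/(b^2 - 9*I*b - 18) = (b + 2*I)/(b - 3*I)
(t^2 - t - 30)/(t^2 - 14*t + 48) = (t + 5)/(t - 8)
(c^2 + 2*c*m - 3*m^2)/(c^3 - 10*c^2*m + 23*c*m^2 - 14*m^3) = (c + 3*m)/(c^2 - 9*c*m + 14*m^2)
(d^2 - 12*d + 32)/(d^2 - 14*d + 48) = (d - 4)/(d - 6)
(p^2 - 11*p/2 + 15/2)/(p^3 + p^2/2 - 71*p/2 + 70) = (p - 3)/(p^2 + 3*p - 28)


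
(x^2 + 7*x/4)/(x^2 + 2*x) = (x + 7/4)/(x + 2)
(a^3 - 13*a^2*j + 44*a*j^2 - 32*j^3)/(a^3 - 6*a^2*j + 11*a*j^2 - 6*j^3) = (a^2 - 12*a*j + 32*j^2)/(a^2 - 5*a*j + 6*j^2)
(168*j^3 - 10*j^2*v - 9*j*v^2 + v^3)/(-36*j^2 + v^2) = (-28*j^2 - 3*j*v + v^2)/(6*j + v)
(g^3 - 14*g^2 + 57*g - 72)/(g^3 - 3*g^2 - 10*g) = (-g^3 + 14*g^2 - 57*g + 72)/(g*(-g^2 + 3*g + 10))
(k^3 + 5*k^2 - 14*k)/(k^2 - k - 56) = k*(k - 2)/(k - 8)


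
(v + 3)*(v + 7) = v^2 + 10*v + 21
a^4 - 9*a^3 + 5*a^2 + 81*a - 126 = (a - 7)*(a - 3)*(a - 2)*(a + 3)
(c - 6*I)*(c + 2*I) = c^2 - 4*I*c + 12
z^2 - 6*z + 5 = (z - 5)*(z - 1)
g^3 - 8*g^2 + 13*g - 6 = (g - 6)*(g - 1)^2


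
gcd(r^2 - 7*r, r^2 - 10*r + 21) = r - 7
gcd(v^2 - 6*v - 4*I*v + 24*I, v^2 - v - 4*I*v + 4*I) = v - 4*I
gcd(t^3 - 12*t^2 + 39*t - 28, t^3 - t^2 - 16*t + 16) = t^2 - 5*t + 4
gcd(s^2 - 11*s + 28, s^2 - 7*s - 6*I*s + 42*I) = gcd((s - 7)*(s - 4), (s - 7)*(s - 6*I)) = s - 7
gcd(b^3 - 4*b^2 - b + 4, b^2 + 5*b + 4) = b + 1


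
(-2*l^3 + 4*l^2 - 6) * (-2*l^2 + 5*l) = 4*l^5 - 18*l^4 + 20*l^3 + 12*l^2 - 30*l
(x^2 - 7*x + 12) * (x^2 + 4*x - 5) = x^4 - 3*x^3 - 21*x^2 + 83*x - 60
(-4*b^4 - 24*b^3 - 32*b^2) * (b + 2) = -4*b^5 - 32*b^4 - 80*b^3 - 64*b^2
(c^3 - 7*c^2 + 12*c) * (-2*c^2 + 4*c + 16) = -2*c^5 + 18*c^4 - 36*c^3 - 64*c^2 + 192*c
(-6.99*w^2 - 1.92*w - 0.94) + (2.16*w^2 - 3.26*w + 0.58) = -4.83*w^2 - 5.18*w - 0.36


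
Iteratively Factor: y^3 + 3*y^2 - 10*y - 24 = (y + 4)*(y^2 - y - 6) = (y - 3)*(y + 4)*(y + 2)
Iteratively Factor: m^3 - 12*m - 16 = (m - 4)*(m^2 + 4*m + 4) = (m - 4)*(m + 2)*(m + 2)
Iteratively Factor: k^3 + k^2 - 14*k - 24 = (k + 3)*(k^2 - 2*k - 8) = (k + 2)*(k + 3)*(k - 4)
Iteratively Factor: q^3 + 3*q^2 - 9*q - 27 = (q + 3)*(q^2 - 9) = (q + 3)^2*(q - 3)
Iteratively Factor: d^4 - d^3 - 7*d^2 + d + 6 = (d + 1)*(d^3 - 2*d^2 - 5*d + 6) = (d - 3)*(d + 1)*(d^2 + d - 2) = (d - 3)*(d - 1)*(d + 1)*(d + 2)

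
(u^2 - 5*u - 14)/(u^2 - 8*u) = (u^2 - 5*u - 14)/(u*(u - 8))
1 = 1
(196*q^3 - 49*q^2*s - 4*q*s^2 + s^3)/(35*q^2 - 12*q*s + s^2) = (28*q^2 - 3*q*s - s^2)/(5*q - s)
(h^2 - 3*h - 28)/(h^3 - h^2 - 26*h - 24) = (h - 7)/(h^2 - 5*h - 6)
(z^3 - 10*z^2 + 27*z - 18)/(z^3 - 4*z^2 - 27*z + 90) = (z - 1)/(z + 5)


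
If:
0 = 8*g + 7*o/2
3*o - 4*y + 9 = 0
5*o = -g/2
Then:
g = 0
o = 0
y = 9/4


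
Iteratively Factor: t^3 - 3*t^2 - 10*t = (t - 5)*(t^2 + 2*t) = (t - 5)*(t + 2)*(t)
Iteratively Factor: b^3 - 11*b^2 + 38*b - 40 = (b - 4)*(b^2 - 7*b + 10) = (b - 5)*(b - 4)*(b - 2)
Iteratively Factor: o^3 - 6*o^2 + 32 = (o - 4)*(o^2 - 2*o - 8) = (o - 4)*(o + 2)*(o - 4)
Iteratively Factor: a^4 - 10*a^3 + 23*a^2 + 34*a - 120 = (a + 2)*(a^3 - 12*a^2 + 47*a - 60) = (a - 4)*(a + 2)*(a^2 - 8*a + 15) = (a - 4)*(a - 3)*(a + 2)*(a - 5)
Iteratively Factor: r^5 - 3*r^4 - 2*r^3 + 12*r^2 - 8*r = (r - 1)*(r^4 - 2*r^3 - 4*r^2 + 8*r) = (r - 2)*(r - 1)*(r^3 - 4*r) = (r - 2)^2*(r - 1)*(r^2 + 2*r) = r*(r - 2)^2*(r - 1)*(r + 2)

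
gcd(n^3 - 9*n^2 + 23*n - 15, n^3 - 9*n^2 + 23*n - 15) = n^3 - 9*n^2 + 23*n - 15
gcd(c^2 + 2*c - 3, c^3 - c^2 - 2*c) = 1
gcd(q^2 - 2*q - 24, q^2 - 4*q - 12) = q - 6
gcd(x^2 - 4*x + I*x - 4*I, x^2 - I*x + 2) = x + I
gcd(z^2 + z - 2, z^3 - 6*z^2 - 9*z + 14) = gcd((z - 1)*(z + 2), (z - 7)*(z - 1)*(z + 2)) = z^2 + z - 2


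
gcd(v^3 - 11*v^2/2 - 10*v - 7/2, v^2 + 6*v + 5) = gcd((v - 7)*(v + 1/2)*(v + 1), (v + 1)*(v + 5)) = v + 1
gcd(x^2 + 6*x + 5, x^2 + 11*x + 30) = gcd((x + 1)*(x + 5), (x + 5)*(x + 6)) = x + 5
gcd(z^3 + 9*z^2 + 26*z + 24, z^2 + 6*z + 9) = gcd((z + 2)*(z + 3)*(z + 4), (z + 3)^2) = z + 3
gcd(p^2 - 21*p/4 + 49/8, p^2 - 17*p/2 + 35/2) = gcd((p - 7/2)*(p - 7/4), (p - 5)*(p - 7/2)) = p - 7/2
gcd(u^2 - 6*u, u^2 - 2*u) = u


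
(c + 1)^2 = c^2 + 2*c + 1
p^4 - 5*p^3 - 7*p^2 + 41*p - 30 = (p - 5)*(p - 2)*(p - 1)*(p + 3)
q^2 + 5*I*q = q*(q + 5*I)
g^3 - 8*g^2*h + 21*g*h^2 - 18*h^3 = (g - 3*h)^2*(g - 2*h)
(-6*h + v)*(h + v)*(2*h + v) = -12*h^3 - 16*h^2*v - 3*h*v^2 + v^3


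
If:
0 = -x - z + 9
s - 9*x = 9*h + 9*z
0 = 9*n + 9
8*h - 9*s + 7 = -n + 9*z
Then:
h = -9*z/73 - 723/73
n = -1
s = -81*z/73 - 594/73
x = 9 - z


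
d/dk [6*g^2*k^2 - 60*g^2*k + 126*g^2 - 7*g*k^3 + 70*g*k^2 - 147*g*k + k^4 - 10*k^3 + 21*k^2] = 12*g^2*k - 60*g^2 - 21*g*k^2 + 140*g*k - 147*g + 4*k^3 - 30*k^2 + 42*k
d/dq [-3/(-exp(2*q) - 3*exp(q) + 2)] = (-6*exp(q) - 9)*exp(q)/(exp(2*q) + 3*exp(q) - 2)^2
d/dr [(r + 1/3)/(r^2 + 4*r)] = (-3*r^2 - 2*r - 4)/(3*r^2*(r^2 + 8*r + 16))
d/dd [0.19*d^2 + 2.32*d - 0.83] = 0.38*d + 2.32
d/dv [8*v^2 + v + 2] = 16*v + 1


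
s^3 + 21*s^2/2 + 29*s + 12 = (s + 1/2)*(s + 4)*(s + 6)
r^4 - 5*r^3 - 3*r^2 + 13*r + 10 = (r - 5)*(r - 2)*(r + 1)^2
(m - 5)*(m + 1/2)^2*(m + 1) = m^4 - 3*m^3 - 35*m^2/4 - 6*m - 5/4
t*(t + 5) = t^2 + 5*t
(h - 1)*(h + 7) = h^2 + 6*h - 7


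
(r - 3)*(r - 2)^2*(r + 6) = r^4 - r^3 - 26*r^2 + 84*r - 72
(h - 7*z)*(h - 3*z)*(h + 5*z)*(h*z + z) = h^4*z - 5*h^3*z^2 + h^3*z - 29*h^2*z^3 - 5*h^2*z^2 + 105*h*z^4 - 29*h*z^3 + 105*z^4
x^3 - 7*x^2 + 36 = (x - 6)*(x - 3)*(x + 2)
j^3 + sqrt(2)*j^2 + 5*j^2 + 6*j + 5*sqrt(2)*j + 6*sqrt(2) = (j + 2)*(j + 3)*(j + sqrt(2))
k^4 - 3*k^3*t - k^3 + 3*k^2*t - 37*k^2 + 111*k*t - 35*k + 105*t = (k - 7)*(k + 1)*(k + 5)*(k - 3*t)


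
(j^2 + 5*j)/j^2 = (j + 5)/j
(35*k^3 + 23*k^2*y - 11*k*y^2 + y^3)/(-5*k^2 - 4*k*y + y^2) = -7*k + y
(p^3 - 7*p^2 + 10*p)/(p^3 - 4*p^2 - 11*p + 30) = p/(p + 3)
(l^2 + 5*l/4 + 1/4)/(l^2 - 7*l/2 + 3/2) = (4*l^2 + 5*l + 1)/(2*(2*l^2 - 7*l + 3))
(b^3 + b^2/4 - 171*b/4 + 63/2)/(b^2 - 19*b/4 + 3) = (b^2 + b - 42)/(b - 4)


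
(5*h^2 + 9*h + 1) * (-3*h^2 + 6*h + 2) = -15*h^4 + 3*h^3 + 61*h^2 + 24*h + 2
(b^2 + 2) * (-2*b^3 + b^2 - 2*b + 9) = -2*b^5 + b^4 - 6*b^3 + 11*b^2 - 4*b + 18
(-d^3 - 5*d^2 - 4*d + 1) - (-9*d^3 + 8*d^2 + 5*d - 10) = 8*d^3 - 13*d^2 - 9*d + 11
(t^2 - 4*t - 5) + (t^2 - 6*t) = 2*t^2 - 10*t - 5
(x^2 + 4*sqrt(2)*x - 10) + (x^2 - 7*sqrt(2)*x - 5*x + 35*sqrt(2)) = 2*x^2 - 5*x - 3*sqrt(2)*x - 10 + 35*sqrt(2)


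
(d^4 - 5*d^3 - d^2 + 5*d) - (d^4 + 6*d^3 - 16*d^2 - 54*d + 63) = -11*d^3 + 15*d^2 + 59*d - 63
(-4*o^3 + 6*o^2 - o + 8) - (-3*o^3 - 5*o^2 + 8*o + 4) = -o^3 + 11*o^2 - 9*o + 4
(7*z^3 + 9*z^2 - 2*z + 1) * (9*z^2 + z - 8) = 63*z^5 + 88*z^4 - 65*z^3 - 65*z^2 + 17*z - 8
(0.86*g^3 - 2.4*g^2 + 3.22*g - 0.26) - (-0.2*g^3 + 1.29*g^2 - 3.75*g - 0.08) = 1.06*g^3 - 3.69*g^2 + 6.97*g - 0.18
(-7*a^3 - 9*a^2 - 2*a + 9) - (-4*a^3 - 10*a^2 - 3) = -3*a^3 + a^2 - 2*a + 12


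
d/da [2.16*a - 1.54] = 2.16000000000000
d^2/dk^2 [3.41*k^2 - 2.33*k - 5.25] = 6.82000000000000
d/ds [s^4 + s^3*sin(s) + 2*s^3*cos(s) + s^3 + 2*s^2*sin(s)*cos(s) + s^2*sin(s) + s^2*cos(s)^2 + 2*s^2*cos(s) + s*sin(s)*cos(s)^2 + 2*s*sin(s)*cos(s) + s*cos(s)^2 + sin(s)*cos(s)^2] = -2*s^3*sin(s) + s^3*cos(s) + 4*s^3 + s^2*sin(s) - s^2*sin(2*s) + 7*s^2*cos(s) + 2*s^2*cos(2*s) + 3*s^2 + 2*s*sin(s) + s*sin(2*s) + 17*s*cos(s)/4 + 3*s*cos(2*s) + 3*s*cos(3*s)/4 + s - 3*sin(s)/4 + sin(2*s) + sin(3*s)/4 + sqrt(2)*sin(s + pi/4) - 3*cos(s)/4 + cos(2*s)/2 + 3*cos(3*s)/4 + 1/2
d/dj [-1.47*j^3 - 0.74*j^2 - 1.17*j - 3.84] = -4.41*j^2 - 1.48*j - 1.17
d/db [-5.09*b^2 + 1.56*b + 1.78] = 1.56 - 10.18*b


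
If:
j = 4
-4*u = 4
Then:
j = 4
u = -1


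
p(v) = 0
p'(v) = 0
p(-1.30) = 0.00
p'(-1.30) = 0.00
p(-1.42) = 0.00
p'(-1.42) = 0.00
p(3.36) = 0.00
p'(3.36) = 0.00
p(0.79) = 0.00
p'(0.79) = 0.00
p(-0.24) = 0.00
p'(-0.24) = 0.00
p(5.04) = 0.00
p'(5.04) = 0.00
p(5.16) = 0.00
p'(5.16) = 0.00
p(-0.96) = 0.00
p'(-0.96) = 0.00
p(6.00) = 0.00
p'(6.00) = 0.00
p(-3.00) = 0.00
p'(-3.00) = 0.00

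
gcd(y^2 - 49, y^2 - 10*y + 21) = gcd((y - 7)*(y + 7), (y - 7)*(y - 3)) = y - 7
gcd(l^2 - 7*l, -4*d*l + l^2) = l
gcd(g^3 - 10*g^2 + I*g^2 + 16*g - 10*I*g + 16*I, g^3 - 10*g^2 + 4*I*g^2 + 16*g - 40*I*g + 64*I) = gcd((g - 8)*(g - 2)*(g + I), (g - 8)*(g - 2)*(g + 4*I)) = g^2 - 10*g + 16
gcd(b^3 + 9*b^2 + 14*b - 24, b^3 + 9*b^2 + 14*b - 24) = b^3 + 9*b^2 + 14*b - 24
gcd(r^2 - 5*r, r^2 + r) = r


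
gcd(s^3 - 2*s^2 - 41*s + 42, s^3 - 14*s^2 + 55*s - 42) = s^2 - 8*s + 7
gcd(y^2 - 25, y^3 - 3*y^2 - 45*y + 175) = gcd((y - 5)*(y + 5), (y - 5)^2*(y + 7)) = y - 5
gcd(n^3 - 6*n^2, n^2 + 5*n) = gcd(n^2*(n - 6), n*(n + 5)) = n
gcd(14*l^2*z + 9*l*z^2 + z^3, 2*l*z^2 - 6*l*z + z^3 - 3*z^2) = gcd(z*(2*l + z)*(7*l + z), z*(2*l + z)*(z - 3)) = 2*l*z + z^2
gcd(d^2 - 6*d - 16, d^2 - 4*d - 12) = d + 2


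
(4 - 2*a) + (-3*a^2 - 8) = -3*a^2 - 2*a - 4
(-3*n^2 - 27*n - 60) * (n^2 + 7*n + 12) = -3*n^4 - 48*n^3 - 285*n^2 - 744*n - 720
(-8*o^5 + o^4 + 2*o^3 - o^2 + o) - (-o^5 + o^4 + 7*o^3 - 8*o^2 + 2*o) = -7*o^5 - 5*o^3 + 7*o^2 - o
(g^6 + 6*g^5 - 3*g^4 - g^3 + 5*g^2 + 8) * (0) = 0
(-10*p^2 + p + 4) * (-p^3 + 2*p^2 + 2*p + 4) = 10*p^5 - 21*p^4 - 22*p^3 - 30*p^2 + 12*p + 16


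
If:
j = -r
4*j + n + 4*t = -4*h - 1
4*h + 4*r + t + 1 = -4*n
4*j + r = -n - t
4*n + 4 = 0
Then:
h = 11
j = 6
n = -1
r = -6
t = -17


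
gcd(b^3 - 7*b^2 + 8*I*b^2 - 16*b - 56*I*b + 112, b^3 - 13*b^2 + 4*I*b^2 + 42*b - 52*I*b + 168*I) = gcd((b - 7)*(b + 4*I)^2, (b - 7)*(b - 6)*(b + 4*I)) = b^2 + b*(-7 + 4*I) - 28*I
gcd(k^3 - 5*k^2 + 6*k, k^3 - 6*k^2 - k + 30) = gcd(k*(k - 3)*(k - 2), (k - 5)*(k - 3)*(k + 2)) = k - 3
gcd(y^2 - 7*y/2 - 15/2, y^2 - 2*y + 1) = 1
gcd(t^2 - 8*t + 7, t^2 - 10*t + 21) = t - 7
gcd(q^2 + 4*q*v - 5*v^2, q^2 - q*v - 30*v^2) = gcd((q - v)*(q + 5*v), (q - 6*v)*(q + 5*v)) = q + 5*v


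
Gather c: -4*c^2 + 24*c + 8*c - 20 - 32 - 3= -4*c^2 + 32*c - 55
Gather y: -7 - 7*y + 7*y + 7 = 0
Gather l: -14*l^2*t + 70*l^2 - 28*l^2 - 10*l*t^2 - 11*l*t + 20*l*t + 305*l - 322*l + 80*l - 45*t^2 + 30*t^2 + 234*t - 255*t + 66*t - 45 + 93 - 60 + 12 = l^2*(42 - 14*t) + l*(-10*t^2 + 9*t + 63) - 15*t^2 + 45*t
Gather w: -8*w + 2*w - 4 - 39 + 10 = -6*w - 33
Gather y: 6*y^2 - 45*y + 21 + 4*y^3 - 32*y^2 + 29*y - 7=4*y^3 - 26*y^2 - 16*y + 14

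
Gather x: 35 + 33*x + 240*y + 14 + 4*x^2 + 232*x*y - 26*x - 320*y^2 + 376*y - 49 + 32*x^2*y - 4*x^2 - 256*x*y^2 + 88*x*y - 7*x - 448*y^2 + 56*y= 32*x^2*y + x*(-256*y^2 + 320*y) - 768*y^2 + 672*y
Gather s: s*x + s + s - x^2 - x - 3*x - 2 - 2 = s*(x + 2) - x^2 - 4*x - 4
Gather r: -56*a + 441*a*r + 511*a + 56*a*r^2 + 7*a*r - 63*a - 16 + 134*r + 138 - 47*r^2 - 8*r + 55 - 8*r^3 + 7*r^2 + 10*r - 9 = 392*a - 8*r^3 + r^2*(56*a - 40) + r*(448*a + 136) + 168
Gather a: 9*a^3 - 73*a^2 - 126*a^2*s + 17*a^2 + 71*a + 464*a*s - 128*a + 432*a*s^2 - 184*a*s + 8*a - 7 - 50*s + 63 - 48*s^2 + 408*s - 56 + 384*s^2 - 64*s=9*a^3 + a^2*(-126*s - 56) + a*(432*s^2 + 280*s - 49) + 336*s^2 + 294*s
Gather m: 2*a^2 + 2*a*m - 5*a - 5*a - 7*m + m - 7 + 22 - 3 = 2*a^2 - 10*a + m*(2*a - 6) + 12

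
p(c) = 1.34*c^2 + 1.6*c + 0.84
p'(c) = 2.68*c + 1.6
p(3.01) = 17.80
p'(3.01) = 9.67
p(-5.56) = 33.37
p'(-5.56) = -13.30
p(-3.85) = 14.54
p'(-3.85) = -8.72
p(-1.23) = 0.90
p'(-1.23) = -1.70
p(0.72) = 2.69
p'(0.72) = 3.53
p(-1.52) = 1.50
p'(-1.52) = -2.47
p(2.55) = 13.63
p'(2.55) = 8.43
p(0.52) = 2.03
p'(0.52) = 2.99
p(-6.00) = 39.48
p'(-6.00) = -14.48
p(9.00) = 123.78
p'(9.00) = 25.72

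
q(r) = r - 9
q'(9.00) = 1.00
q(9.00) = 0.00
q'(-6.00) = 1.00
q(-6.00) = -15.00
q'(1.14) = 1.00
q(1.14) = -7.86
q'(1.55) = 1.00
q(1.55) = -7.45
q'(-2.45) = 1.00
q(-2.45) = -11.45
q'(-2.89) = 1.00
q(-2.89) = -11.89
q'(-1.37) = 1.00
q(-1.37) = -10.37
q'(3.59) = 1.00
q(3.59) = -5.41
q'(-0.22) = 1.00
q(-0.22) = -9.22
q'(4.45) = 1.00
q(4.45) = -4.55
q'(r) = 1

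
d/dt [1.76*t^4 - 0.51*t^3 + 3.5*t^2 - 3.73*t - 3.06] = 7.04*t^3 - 1.53*t^2 + 7.0*t - 3.73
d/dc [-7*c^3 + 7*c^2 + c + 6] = -21*c^2 + 14*c + 1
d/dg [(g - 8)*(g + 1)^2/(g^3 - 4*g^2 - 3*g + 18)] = 2*(g^3 + 15*g^2 + 63*g + 49)/(g^5 - 5*g^4 - 5*g^3 + 45*g^2 - 108)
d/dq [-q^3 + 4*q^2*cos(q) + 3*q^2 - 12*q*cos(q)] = -4*q^2*sin(q) - 3*q^2 + 12*q*sin(q) + 8*q*cos(q) + 6*q - 12*cos(q)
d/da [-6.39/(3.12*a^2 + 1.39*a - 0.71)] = (39.8736*a + 8.8821)/(3.12*a^2 + 1.39*a - 0.71)^2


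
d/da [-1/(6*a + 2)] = 3/(2*(3*a + 1)^2)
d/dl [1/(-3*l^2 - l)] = (6*l + 1)/(l^2*(3*l + 1)^2)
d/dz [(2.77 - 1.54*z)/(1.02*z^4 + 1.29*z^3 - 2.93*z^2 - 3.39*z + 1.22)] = (4.7124*z^4 - 7.3284*z^3 - 15.2321*z^2 + 16.2322*z + 7.5115)/(1.0404*z^8 + 2.6316*z^7 - 4.3131*z^6 - 14.475*z^5 + 2.3275*z^4 + 23.013*z^3 + 4.3429*z^2 - 8.2716*z + 1.4884)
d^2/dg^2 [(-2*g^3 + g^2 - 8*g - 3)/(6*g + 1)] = 2*(-72*g^3 - 36*g^2 - 6*g - 59)/(216*g^3 + 108*g^2 + 18*g + 1)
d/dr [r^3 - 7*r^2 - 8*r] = 3*r^2 - 14*r - 8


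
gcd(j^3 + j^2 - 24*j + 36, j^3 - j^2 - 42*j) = j + 6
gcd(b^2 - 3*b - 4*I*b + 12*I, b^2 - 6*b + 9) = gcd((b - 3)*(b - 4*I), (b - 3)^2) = b - 3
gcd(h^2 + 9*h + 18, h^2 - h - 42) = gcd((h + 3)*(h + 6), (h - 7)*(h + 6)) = h + 6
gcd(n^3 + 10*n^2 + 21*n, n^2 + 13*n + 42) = n + 7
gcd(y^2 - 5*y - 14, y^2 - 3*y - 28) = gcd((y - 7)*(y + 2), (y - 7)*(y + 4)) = y - 7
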